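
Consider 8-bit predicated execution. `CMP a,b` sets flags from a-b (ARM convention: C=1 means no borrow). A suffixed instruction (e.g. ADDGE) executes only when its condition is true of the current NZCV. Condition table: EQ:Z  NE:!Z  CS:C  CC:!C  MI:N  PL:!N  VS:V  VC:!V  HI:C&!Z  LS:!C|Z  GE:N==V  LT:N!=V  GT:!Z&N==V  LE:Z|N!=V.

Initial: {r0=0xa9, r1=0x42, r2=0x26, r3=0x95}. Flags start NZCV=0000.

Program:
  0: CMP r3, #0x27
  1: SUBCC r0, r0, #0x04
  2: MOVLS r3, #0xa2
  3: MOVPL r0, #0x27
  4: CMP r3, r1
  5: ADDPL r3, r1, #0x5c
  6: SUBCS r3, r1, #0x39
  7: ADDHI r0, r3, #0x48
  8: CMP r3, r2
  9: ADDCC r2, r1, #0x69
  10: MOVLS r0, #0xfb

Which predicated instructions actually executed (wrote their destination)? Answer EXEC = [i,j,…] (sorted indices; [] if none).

[0] flags=0011 → (cmp)
[1] flags=0011 CC?F → skip
[2] flags=0011 LS?F → skip
[3] flags=0011 PL?T → r0=0x27
[4] flags=0011 → (cmp)
[5] flags=0011 PL?T → r3=0x9e
[6] flags=0011 CS?T → r3=0x09
[7] flags=0011 HI?T → r0=0x51
[8] flags=1000 → (cmp)
[9] flags=1000 CC?T → r2=0xab
[10] flags=1000 LS?T → r0=0xfb

EXEC = [3,5,6,7,9,10]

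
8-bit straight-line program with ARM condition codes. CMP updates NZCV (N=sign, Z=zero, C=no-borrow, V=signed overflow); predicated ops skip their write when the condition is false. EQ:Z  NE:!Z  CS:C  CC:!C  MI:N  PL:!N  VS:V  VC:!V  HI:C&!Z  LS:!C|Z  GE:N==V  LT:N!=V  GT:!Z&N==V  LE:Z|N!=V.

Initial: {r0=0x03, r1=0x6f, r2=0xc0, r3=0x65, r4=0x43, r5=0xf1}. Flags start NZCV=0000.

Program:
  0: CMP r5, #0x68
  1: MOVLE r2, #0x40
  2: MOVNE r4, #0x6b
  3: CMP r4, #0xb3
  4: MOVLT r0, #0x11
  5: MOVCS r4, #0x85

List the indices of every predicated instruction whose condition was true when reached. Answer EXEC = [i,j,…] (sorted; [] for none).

0: ✓ CMP  NZCV=1010
1: ✓ MOVLE  r2←0x40
2: ✓ MOVNE  r4←0x6b
3: ✓ CMP  NZCV=1001
4: · MOVLT
5: · MOVCS

EXEC = [1,2]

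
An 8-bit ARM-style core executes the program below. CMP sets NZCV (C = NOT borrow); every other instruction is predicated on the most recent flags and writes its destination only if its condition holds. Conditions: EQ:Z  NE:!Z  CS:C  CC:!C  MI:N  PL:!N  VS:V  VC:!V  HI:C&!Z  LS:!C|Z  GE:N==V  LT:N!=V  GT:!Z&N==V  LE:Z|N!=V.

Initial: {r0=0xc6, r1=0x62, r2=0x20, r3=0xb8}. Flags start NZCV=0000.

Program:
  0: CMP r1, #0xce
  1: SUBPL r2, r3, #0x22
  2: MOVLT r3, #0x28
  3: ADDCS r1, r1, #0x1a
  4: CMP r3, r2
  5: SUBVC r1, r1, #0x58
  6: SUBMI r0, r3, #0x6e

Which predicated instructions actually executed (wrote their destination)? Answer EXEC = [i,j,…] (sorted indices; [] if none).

[0] flags=1001 → (cmp)
[1] flags=1001 PL?F → skip
[2] flags=1001 LT?F → skip
[3] flags=1001 CS?F → skip
[4] flags=1010 → (cmp)
[5] flags=1010 VC?T → r1=0x0a
[6] flags=1010 MI?T → r0=0x4a

EXEC = [5,6]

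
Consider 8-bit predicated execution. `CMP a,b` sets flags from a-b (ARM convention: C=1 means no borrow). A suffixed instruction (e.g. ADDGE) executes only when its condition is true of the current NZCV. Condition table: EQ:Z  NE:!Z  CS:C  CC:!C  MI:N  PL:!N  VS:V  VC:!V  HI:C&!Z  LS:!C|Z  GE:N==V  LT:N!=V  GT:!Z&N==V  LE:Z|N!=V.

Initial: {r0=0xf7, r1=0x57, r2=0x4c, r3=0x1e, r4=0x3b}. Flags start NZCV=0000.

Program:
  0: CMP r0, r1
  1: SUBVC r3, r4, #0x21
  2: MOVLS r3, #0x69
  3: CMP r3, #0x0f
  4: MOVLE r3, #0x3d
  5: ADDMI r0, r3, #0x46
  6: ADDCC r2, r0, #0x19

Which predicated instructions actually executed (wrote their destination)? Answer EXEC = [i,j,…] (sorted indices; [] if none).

0: ✓ CMP  NZCV=1010
1: ✓ SUBVC  r3←0x1a
2: · MOVLS
3: ✓ CMP  NZCV=0010
4: · MOVLE
5: · ADDMI
6: · ADDCC

EXEC = [1]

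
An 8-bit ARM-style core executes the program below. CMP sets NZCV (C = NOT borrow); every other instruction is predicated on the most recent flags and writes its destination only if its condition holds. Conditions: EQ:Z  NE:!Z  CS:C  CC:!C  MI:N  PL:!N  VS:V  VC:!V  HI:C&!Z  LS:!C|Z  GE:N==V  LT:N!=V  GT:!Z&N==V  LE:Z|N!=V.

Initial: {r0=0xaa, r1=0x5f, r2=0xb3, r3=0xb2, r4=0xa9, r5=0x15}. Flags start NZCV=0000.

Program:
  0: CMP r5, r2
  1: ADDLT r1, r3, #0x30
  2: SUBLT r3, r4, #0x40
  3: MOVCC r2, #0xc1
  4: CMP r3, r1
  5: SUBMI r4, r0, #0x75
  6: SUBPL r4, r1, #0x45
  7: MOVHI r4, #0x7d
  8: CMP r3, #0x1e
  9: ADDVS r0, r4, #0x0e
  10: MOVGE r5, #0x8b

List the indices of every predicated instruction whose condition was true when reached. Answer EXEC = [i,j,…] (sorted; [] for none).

EXEC = [3,6,7]

0: ✓ CMP  NZCV=0000
1: · ADDLT
2: · SUBLT
3: ✓ MOVCC  r2←0xc1
4: ✓ CMP  NZCV=0011
5: · SUBMI
6: ✓ SUBPL  r4←0x1a
7: ✓ MOVHI  r4←0x7d
8: ✓ CMP  NZCV=1010
9: · ADDVS
10: · MOVGE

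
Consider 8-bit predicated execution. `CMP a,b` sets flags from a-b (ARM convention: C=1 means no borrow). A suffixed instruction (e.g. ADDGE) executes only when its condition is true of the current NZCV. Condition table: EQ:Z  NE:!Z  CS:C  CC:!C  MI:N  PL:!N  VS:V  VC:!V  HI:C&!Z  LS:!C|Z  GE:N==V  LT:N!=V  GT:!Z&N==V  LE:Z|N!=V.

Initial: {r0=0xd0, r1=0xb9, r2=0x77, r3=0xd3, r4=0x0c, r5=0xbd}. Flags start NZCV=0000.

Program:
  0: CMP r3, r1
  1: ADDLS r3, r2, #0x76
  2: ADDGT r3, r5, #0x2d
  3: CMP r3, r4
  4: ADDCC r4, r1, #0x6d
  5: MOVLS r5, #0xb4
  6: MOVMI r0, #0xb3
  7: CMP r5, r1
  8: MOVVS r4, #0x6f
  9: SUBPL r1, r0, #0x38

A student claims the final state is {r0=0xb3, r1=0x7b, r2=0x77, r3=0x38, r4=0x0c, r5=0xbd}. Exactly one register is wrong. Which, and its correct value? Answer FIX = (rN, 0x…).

FIX = (r3, 0xea)

0: ✓ CMP  NZCV=0010
1: · ADDLS
2: ✓ ADDGT  r3←0xea
3: ✓ CMP  NZCV=1010
4: · ADDCC
5: · MOVLS
6: ✓ MOVMI  r0←0xb3
7: ✓ CMP  NZCV=0010
8: · MOVVS
9: ✓ SUBPL  r1←0x7b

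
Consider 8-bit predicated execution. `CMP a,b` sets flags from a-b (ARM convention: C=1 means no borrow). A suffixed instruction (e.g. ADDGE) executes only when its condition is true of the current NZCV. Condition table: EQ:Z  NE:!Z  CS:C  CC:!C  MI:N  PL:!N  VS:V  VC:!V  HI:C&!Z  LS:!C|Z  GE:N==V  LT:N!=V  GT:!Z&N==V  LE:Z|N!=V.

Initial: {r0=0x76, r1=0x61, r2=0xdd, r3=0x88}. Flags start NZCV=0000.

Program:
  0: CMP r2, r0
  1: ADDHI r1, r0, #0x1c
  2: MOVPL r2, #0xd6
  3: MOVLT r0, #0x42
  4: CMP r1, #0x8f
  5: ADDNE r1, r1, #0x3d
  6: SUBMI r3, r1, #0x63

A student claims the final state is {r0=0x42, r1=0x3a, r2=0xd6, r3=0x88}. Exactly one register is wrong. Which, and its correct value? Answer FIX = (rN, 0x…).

[0] flags=0011 → (cmp)
[1] flags=0011 HI?T → r1=0x92
[2] flags=0011 PL?T → r2=0xd6
[3] flags=0011 LT?T → r0=0x42
[4] flags=0010 → (cmp)
[5] flags=0010 NE?T → r1=0xcf
[6] flags=0010 MI?F → skip

FIX = (r1, 0xcf)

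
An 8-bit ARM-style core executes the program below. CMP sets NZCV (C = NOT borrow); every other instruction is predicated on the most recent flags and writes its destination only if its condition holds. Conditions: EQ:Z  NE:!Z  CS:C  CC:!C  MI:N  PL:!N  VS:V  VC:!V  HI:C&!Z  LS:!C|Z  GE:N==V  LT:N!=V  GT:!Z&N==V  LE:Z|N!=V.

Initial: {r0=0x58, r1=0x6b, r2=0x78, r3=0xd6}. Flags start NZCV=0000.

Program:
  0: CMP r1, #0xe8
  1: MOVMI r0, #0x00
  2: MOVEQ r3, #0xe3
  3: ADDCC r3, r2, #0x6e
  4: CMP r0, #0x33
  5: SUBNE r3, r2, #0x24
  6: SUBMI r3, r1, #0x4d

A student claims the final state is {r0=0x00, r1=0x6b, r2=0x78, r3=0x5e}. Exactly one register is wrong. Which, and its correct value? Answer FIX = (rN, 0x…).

[0] flags=1001 → (cmp)
[1] flags=1001 MI?T → r0=0x00
[2] flags=1001 EQ?F → skip
[3] flags=1001 CC?T → r3=0xe6
[4] flags=1000 → (cmp)
[5] flags=1000 NE?T → r3=0x54
[6] flags=1000 MI?T → r3=0x1e

FIX = (r3, 0x1e)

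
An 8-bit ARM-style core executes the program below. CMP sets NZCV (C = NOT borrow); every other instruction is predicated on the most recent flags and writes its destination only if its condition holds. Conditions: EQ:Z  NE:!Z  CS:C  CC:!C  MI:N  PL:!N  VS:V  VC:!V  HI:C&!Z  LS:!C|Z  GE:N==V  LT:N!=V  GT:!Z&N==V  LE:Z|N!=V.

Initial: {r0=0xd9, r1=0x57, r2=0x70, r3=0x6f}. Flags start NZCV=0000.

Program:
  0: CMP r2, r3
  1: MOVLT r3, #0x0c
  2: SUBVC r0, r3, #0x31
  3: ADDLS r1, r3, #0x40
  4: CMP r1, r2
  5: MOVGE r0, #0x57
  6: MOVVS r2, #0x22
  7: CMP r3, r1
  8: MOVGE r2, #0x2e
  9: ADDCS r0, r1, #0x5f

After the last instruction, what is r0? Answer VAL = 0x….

[0] flags=0010 → (cmp)
[1] flags=0010 LT?F → skip
[2] flags=0010 VC?T → r0=0x3e
[3] flags=0010 LS?F → skip
[4] flags=1000 → (cmp)
[5] flags=1000 GE?F → skip
[6] flags=1000 VS?F → skip
[7] flags=0010 → (cmp)
[8] flags=0010 GE?T → r2=0x2e
[9] flags=0010 CS?T → r0=0xb6

VAL = 0xb6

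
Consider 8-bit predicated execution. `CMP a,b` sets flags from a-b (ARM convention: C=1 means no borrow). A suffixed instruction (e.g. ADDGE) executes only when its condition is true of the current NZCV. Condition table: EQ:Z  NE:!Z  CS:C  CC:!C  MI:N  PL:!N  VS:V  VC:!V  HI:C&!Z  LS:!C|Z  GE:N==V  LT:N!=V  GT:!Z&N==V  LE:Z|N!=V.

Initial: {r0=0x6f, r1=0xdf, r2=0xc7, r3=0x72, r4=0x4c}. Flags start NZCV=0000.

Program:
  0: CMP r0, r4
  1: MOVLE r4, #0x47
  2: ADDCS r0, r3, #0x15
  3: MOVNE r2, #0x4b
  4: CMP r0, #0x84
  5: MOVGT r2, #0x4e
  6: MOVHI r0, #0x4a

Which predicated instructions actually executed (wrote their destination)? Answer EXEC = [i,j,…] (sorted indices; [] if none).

[0] flags=0010 → (cmp)
[1] flags=0010 LE?F → skip
[2] flags=0010 CS?T → r0=0x87
[3] flags=0010 NE?T → r2=0x4b
[4] flags=0010 → (cmp)
[5] flags=0010 GT?T → r2=0x4e
[6] flags=0010 HI?T → r0=0x4a

EXEC = [2,3,5,6]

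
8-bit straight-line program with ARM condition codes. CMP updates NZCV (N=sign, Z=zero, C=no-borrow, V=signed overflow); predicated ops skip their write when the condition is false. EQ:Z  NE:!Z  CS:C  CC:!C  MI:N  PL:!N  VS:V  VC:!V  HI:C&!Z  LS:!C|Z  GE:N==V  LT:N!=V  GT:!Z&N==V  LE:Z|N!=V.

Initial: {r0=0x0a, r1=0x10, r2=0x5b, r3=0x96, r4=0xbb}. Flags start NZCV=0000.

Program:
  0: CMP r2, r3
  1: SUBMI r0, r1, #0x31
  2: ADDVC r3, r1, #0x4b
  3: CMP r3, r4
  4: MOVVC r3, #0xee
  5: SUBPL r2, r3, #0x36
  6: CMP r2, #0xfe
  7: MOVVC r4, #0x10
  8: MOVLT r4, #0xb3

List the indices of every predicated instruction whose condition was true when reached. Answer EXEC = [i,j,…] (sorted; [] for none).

EXEC = [1,4,7]

[0] flags=1001 → (cmp)
[1] flags=1001 MI?T → r0=0xdf
[2] flags=1001 VC?F → skip
[3] flags=1000 → (cmp)
[4] flags=1000 VC?T → r3=0xee
[5] flags=1000 PL?F → skip
[6] flags=0000 → (cmp)
[7] flags=0000 VC?T → r4=0x10
[8] flags=0000 LT?F → skip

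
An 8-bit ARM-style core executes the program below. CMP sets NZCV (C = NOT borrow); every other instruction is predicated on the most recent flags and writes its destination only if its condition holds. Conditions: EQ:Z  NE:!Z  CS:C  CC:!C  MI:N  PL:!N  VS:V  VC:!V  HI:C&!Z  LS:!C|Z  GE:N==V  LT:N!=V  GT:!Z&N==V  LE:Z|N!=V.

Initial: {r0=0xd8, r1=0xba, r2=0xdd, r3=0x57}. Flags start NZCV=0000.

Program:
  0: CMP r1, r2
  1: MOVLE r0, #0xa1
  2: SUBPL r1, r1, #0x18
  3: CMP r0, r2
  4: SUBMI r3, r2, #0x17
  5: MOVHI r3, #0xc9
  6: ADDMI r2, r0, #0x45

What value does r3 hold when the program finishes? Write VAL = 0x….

0: ✓ CMP  NZCV=1000
1: ✓ MOVLE  r0←0xa1
2: · SUBPL
3: ✓ CMP  NZCV=1000
4: ✓ SUBMI  r3←0xc6
5: · MOVHI
6: ✓ ADDMI  r2←0xe6

VAL = 0xc6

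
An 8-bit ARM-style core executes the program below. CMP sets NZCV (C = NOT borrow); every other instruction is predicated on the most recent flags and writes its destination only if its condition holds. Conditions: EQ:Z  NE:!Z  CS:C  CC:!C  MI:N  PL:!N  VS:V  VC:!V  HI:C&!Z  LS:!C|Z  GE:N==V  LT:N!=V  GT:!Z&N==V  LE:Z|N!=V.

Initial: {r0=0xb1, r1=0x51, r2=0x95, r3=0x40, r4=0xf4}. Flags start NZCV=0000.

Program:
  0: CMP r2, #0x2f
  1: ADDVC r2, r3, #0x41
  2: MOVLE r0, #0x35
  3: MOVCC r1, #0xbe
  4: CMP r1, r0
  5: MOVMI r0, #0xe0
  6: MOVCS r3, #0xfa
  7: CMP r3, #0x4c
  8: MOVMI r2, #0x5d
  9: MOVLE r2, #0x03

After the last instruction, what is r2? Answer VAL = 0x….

VAL = 0x03

0: ✓ CMP  NZCV=0011
1: · ADDVC
2: ✓ MOVLE  r0←0x35
3: · MOVCC
4: ✓ CMP  NZCV=0010
5: · MOVMI
6: ✓ MOVCS  r3←0xfa
7: ✓ CMP  NZCV=1010
8: ✓ MOVMI  r2←0x5d
9: ✓ MOVLE  r2←0x03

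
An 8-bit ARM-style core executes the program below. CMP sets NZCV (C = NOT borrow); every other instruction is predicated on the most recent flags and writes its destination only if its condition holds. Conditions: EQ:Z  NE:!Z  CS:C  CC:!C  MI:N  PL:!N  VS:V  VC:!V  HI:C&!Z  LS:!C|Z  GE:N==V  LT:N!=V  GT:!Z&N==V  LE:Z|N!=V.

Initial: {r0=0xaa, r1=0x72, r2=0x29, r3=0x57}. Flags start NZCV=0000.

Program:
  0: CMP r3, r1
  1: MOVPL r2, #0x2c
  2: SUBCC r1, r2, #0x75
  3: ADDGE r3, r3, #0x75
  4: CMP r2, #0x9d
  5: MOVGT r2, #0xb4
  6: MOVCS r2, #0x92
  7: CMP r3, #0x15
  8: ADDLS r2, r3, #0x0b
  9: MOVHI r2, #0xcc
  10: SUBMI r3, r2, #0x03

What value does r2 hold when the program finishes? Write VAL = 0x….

0: ✓ CMP  NZCV=1000
1: · MOVPL
2: ✓ SUBCC  r1←0xb4
3: · ADDGE
4: ✓ CMP  NZCV=1001
5: ✓ MOVGT  r2←0xb4
6: · MOVCS
7: ✓ CMP  NZCV=0010
8: · ADDLS
9: ✓ MOVHI  r2←0xcc
10: · SUBMI

VAL = 0xcc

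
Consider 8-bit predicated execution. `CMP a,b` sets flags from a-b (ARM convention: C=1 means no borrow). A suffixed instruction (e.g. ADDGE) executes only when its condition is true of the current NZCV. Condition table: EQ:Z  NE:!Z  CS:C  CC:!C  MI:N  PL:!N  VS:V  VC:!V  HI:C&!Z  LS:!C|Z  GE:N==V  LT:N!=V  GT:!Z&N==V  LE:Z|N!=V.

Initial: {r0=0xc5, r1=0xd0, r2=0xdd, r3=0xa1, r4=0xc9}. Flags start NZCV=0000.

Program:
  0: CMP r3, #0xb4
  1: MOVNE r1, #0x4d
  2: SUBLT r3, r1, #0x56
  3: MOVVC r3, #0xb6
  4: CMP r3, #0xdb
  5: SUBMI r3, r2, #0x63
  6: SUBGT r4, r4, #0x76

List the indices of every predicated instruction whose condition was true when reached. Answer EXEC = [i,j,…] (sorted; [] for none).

0: ✓ CMP  NZCV=1000
1: ✓ MOVNE  r1←0x4d
2: ✓ SUBLT  r3←0xf7
3: ✓ MOVVC  r3←0xb6
4: ✓ CMP  NZCV=1000
5: ✓ SUBMI  r3←0x7a
6: · SUBGT

EXEC = [1,2,3,5]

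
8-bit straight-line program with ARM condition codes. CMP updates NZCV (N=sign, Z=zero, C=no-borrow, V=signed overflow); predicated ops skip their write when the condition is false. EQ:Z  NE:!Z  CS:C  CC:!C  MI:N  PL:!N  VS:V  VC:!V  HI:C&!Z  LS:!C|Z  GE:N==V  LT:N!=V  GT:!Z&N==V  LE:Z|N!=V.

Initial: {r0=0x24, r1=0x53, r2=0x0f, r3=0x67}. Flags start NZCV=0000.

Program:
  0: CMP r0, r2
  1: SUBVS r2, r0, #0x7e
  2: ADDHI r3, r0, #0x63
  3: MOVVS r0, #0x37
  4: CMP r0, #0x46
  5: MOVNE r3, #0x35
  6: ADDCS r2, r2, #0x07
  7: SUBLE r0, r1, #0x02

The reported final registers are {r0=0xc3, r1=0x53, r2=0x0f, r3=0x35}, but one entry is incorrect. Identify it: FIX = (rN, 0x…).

FIX = (r0, 0x51)

0: ✓ CMP  NZCV=0010
1: · SUBVS
2: ✓ ADDHI  r3←0x87
3: · MOVVS
4: ✓ CMP  NZCV=1000
5: ✓ MOVNE  r3←0x35
6: · ADDCS
7: ✓ SUBLE  r0←0x51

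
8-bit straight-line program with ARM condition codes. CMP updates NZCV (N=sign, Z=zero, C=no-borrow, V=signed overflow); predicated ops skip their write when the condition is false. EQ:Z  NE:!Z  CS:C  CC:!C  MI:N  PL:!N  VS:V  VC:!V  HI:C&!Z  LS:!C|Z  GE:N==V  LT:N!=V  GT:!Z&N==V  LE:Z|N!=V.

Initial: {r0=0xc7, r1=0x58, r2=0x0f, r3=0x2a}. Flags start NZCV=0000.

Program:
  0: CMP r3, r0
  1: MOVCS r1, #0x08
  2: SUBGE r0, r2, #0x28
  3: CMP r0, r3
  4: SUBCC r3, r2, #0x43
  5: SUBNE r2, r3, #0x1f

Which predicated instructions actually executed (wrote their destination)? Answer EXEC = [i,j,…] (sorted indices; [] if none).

[0] flags=0000 → (cmp)
[1] flags=0000 CS?F → skip
[2] flags=0000 GE?T → r0=0xe7
[3] flags=1010 → (cmp)
[4] flags=1010 CC?F → skip
[5] flags=1010 NE?T → r2=0x0b

EXEC = [2,5]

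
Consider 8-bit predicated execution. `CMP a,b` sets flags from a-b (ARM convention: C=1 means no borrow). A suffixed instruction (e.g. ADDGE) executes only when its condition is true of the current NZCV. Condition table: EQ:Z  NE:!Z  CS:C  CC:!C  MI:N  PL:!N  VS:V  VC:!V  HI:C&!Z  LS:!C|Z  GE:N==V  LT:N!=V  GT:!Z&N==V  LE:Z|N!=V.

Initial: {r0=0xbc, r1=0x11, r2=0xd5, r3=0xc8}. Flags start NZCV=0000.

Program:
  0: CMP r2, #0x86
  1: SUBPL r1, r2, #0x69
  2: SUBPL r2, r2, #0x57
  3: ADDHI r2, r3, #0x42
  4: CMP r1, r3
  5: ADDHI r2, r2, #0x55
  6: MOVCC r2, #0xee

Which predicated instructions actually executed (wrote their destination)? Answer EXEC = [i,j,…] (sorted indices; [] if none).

EXEC = [1,2,3,6]

0: ✓ CMP  NZCV=0010
1: ✓ SUBPL  r1←0x6c
2: ✓ SUBPL  r2←0x7e
3: ✓ ADDHI  r2←0x0a
4: ✓ CMP  NZCV=1001
5: · ADDHI
6: ✓ MOVCC  r2←0xee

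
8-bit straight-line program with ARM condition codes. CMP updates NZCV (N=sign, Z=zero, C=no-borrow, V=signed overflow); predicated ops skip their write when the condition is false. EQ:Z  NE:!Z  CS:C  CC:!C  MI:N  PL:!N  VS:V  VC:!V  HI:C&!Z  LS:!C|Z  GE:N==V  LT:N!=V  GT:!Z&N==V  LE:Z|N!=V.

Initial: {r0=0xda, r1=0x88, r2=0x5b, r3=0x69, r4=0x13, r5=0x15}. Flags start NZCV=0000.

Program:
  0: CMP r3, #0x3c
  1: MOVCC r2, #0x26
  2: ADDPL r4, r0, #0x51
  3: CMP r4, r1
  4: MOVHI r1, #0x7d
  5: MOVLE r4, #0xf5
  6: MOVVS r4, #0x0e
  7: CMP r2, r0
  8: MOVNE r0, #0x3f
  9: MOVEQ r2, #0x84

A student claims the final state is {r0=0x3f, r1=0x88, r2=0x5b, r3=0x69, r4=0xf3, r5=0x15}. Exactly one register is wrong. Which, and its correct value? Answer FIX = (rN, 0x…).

FIX = (r4, 0x0e)

[0] flags=0010 → (cmp)
[1] flags=0010 CC?F → skip
[2] flags=0010 PL?T → r4=0x2b
[3] flags=1001 → (cmp)
[4] flags=1001 HI?F → skip
[5] flags=1001 LE?F → skip
[6] flags=1001 VS?T → r4=0x0e
[7] flags=1001 → (cmp)
[8] flags=1001 NE?T → r0=0x3f
[9] flags=1001 EQ?F → skip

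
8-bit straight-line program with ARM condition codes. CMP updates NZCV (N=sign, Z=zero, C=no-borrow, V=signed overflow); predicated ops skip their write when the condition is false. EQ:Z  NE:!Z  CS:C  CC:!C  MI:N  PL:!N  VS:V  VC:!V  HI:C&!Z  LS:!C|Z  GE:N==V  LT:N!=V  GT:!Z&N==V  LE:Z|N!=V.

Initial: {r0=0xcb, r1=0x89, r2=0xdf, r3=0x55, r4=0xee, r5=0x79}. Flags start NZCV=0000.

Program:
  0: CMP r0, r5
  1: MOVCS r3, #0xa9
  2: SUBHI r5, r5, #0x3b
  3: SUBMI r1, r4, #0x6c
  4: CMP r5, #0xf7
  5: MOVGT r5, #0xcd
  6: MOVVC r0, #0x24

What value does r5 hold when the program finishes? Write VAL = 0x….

0: ✓ CMP  NZCV=0011
1: ✓ MOVCS  r3←0xa9
2: ✓ SUBHI  r5←0x3e
3: · SUBMI
4: ✓ CMP  NZCV=0000
5: ✓ MOVGT  r5←0xcd
6: ✓ MOVVC  r0←0x24

VAL = 0xcd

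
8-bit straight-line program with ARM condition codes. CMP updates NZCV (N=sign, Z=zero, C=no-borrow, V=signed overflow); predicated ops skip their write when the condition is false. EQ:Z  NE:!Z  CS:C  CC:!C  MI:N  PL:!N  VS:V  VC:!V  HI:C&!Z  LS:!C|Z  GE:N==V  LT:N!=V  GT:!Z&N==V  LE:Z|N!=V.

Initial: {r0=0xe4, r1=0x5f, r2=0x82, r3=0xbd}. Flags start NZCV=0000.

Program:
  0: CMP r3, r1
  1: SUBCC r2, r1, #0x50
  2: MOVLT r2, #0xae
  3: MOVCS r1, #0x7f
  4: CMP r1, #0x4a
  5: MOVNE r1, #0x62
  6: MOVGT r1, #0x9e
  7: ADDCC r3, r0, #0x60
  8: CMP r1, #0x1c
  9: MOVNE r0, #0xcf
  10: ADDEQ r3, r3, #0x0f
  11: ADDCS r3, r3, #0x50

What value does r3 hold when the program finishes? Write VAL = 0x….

VAL = 0x0d

[0] flags=0011 → (cmp)
[1] flags=0011 CC?F → skip
[2] flags=0011 LT?T → r2=0xae
[3] flags=0011 CS?T → r1=0x7f
[4] flags=0010 → (cmp)
[5] flags=0010 NE?T → r1=0x62
[6] flags=0010 GT?T → r1=0x9e
[7] flags=0010 CC?F → skip
[8] flags=1010 → (cmp)
[9] flags=1010 NE?T → r0=0xcf
[10] flags=1010 EQ?F → skip
[11] flags=1010 CS?T → r3=0x0d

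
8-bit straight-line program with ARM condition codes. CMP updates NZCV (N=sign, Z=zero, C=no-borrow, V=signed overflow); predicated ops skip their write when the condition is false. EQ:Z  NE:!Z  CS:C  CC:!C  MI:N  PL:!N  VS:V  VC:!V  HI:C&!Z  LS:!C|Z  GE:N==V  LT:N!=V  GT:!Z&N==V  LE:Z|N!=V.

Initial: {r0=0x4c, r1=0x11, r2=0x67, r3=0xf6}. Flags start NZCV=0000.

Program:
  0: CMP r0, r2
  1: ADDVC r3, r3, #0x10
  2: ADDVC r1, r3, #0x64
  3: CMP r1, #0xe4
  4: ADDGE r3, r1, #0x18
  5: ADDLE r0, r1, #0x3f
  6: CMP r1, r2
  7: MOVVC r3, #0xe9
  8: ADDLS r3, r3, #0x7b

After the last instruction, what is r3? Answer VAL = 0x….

VAL = 0xe9

[0] flags=1000 → (cmp)
[1] flags=1000 VC?T → r3=0x06
[2] flags=1000 VC?T → r1=0x6a
[3] flags=1001 → (cmp)
[4] flags=1001 GE?T → r3=0x82
[5] flags=1001 LE?F → skip
[6] flags=0010 → (cmp)
[7] flags=0010 VC?T → r3=0xe9
[8] flags=0010 LS?F → skip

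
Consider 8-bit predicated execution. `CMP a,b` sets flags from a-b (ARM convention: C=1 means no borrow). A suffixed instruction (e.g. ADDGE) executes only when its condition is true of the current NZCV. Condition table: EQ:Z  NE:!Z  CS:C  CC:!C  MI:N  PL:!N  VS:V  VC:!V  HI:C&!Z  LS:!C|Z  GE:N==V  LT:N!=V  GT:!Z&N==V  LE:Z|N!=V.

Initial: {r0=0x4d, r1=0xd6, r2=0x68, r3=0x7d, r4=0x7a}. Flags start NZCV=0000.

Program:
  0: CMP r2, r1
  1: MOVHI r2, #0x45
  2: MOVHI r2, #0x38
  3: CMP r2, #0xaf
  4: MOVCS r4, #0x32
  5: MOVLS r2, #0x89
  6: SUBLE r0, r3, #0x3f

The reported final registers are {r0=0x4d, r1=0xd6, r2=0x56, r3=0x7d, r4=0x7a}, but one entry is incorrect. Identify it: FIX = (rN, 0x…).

FIX = (r2, 0x89)

[0] flags=1001 → (cmp)
[1] flags=1001 HI?F → skip
[2] flags=1001 HI?F → skip
[3] flags=1001 → (cmp)
[4] flags=1001 CS?F → skip
[5] flags=1001 LS?T → r2=0x89
[6] flags=1001 LE?F → skip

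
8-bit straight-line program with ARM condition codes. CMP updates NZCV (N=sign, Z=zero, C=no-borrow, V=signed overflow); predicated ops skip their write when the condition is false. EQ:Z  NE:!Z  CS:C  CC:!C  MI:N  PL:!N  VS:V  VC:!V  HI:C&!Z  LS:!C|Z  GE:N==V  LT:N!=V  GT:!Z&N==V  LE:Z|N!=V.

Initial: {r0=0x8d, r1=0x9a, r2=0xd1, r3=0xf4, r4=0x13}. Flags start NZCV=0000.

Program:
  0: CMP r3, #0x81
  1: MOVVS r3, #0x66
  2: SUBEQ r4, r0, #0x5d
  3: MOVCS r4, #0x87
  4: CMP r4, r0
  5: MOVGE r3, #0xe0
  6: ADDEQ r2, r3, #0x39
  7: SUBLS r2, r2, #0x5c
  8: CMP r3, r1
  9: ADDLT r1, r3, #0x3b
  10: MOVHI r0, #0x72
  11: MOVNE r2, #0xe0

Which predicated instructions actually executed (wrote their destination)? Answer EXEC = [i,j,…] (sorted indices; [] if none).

EXEC = [3,7,10,11]

[0] flags=0010 → (cmp)
[1] flags=0010 VS?F → skip
[2] flags=0010 EQ?F → skip
[3] flags=0010 CS?T → r4=0x87
[4] flags=1000 → (cmp)
[5] flags=1000 GE?F → skip
[6] flags=1000 EQ?F → skip
[7] flags=1000 LS?T → r2=0x75
[8] flags=0010 → (cmp)
[9] flags=0010 LT?F → skip
[10] flags=0010 HI?T → r0=0x72
[11] flags=0010 NE?T → r2=0xe0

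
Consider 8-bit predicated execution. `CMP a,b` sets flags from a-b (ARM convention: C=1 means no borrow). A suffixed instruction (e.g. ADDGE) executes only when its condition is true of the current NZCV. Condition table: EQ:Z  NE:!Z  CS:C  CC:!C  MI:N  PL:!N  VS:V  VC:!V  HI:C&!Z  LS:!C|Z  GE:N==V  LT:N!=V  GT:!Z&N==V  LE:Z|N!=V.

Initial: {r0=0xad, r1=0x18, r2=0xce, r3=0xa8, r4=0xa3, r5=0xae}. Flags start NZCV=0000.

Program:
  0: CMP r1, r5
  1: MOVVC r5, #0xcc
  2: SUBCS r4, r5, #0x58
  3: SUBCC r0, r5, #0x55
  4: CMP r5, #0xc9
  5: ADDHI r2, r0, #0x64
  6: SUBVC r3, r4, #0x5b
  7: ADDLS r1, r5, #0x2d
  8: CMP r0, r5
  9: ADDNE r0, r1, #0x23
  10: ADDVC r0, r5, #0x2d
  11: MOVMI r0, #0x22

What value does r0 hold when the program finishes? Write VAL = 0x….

[0] flags=0000 → (cmp)
[1] flags=0000 VC?T → r5=0xcc
[2] flags=0000 CS?F → skip
[3] flags=0000 CC?T → r0=0x77
[4] flags=0010 → (cmp)
[5] flags=0010 HI?T → r2=0xdb
[6] flags=0010 VC?T → r3=0x48
[7] flags=0010 LS?F → skip
[8] flags=1001 → (cmp)
[9] flags=1001 NE?T → r0=0x3b
[10] flags=1001 VC?F → skip
[11] flags=1001 MI?T → r0=0x22

VAL = 0x22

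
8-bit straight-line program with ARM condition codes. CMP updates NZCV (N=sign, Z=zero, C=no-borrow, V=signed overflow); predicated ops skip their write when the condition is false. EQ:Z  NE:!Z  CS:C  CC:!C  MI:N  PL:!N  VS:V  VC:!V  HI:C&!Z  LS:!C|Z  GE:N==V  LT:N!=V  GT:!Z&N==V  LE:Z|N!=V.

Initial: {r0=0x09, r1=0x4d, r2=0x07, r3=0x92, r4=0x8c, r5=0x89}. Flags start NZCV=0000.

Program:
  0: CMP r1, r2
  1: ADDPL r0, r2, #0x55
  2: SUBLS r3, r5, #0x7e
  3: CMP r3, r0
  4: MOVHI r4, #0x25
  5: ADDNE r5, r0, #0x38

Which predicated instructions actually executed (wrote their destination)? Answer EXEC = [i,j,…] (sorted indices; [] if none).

[0] flags=0010 → (cmp)
[1] flags=0010 PL?T → r0=0x5c
[2] flags=0010 LS?F → skip
[3] flags=0011 → (cmp)
[4] flags=0011 HI?T → r4=0x25
[5] flags=0011 NE?T → r5=0x94

EXEC = [1,4,5]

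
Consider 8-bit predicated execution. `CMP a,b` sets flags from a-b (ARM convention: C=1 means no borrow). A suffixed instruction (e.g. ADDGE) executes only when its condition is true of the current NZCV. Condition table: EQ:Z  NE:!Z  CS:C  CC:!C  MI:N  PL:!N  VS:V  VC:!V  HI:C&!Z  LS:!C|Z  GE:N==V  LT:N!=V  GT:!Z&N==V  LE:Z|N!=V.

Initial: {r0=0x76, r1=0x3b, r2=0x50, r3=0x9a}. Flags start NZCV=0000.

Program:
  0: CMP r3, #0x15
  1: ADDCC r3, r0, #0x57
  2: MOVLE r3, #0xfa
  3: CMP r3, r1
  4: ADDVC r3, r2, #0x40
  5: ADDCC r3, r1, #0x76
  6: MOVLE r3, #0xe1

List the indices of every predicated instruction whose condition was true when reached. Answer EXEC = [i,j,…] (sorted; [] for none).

0: ✓ CMP  NZCV=1010
1: · ADDCC
2: ✓ MOVLE  r3←0xfa
3: ✓ CMP  NZCV=1010
4: ✓ ADDVC  r3←0x90
5: · ADDCC
6: ✓ MOVLE  r3←0xe1

EXEC = [2,4,6]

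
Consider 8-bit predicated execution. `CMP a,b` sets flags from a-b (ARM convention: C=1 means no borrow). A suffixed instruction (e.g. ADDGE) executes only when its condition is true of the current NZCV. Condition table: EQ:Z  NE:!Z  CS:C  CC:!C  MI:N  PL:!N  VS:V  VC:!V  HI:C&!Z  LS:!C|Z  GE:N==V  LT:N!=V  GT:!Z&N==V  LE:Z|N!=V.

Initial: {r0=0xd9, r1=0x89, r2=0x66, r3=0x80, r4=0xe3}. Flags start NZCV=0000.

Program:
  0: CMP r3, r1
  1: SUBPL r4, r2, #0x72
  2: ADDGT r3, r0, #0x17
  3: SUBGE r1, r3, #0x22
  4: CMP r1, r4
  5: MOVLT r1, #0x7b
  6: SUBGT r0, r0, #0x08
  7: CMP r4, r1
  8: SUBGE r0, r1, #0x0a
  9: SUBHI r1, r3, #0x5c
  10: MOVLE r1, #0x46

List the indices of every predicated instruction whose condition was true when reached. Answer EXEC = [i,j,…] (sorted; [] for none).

EXEC = [5,9,10]

0: ✓ CMP  NZCV=1000
1: · SUBPL
2: · ADDGT
3: · SUBGE
4: ✓ CMP  NZCV=1000
5: ✓ MOVLT  r1←0x7b
6: · SUBGT
7: ✓ CMP  NZCV=0011
8: · SUBGE
9: ✓ SUBHI  r1←0x24
10: ✓ MOVLE  r1←0x46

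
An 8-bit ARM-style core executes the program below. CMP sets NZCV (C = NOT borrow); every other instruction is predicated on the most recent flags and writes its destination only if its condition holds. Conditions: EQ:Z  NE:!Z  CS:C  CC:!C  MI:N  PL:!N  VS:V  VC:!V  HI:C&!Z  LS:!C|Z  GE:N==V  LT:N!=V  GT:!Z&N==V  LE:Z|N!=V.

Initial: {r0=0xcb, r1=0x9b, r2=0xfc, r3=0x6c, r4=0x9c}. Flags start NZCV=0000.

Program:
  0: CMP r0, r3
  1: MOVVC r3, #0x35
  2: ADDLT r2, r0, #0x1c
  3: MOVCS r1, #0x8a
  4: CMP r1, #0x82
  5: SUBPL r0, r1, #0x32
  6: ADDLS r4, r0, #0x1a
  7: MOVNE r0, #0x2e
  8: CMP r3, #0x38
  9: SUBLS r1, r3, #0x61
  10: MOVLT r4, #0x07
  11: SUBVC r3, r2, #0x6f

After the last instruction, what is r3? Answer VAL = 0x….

VAL = 0x78

[0] flags=0011 → (cmp)
[1] flags=0011 VC?F → skip
[2] flags=0011 LT?T → r2=0xe7
[3] flags=0011 CS?T → r1=0x8a
[4] flags=0010 → (cmp)
[5] flags=0010 PL?T → r0=0x58
[6] flags=0010 LS?F → skip
[7] flags=0010 NE?T → r0=0x2e
[8] flags=0010 → (cmp)
[9] flags=0010 LS?F → skip
[10] flags=0010 LT?F → skip
[11] flags=0010 VC?T → r3=0x78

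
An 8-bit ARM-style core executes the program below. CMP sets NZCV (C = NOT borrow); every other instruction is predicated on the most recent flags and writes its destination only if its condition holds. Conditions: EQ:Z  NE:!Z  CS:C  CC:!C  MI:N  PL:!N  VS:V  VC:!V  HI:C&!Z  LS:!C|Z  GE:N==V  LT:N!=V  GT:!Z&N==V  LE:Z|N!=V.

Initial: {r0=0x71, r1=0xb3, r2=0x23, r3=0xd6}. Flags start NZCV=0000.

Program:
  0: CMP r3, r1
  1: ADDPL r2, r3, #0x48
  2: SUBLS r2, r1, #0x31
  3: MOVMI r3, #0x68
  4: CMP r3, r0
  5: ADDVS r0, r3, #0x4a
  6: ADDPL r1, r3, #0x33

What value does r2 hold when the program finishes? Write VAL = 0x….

VAL = 0x1e

0: ✓ CMP  NZCV=0010
1: ✓ ADDPL  r2←0x1e
2: · SUBLS
3: · MOVMI
4: ✓ CMP  NZCV=0011
5: ✓ ADDVS  r0←0x20
6: ✓ ADDPL  r1←0x09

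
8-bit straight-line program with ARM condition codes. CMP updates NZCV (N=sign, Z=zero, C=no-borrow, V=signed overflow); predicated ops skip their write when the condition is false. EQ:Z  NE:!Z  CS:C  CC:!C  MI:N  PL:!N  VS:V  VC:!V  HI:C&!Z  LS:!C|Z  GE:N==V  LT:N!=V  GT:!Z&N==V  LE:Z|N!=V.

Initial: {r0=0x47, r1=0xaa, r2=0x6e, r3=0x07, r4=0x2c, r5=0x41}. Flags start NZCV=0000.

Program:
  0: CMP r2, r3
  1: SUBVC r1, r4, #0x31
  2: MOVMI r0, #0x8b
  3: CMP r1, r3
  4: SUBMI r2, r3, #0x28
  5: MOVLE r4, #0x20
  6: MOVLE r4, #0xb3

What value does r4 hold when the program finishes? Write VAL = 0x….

[0] flags=0010 → (cmp)
[1] flags=0010 VC?T → r1=0xfb
[2] flags=0010 MI?F → skip
[3] flags=1010 → (cmp)
[4] flags=1010 MI?T → r2=0xdf
[5] flags=1010 LE?T → r4=0x20
[6] flags=1010 LE?T → r4=0xb3

VAL = 0xb3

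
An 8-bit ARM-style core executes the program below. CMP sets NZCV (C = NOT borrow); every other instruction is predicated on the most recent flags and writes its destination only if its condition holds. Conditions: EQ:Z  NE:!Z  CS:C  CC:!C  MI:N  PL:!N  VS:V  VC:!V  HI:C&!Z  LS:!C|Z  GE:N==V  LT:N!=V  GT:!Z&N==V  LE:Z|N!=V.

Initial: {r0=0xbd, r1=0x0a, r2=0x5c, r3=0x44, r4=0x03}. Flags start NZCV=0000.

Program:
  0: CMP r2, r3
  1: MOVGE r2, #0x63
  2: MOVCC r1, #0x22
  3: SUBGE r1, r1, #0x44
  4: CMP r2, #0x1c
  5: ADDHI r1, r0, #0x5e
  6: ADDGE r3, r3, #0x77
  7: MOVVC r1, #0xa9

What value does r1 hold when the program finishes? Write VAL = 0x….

VAL = 0xa9

[0] flags=0010 → (cmp)
[1] flags=0010 GE?T → r2=0x63
[2] flags=0010 CC?F → skip
[3] flags=0010 GE?T → r1=0xc6
[4] flags=0010 → (cmp)
[5] flags=0010 HI?T → r1=0x1b
[6] flags=0010 GE?T → r3=0xbb
[7] flags=0010 VC?T → r1=0xa9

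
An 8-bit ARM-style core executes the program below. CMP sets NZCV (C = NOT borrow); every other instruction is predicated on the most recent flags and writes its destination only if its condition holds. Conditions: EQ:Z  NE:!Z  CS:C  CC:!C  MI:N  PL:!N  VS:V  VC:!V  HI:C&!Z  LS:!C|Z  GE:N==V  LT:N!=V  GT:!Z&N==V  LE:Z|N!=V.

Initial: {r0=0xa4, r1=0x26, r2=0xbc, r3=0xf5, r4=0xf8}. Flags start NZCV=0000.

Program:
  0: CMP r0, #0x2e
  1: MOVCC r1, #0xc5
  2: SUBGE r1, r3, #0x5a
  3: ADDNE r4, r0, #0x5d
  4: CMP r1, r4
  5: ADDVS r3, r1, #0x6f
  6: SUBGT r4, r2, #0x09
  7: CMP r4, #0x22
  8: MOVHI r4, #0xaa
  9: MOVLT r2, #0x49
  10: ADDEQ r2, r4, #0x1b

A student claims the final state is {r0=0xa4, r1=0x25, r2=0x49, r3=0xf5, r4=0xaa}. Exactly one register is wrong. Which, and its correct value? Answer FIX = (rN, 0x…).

0: ✓ CMP  NZCV=0011
1: · MOVCC
2: · SUBGE
3: ✓ ADDNE  r4←0x01
4: ✓ CMP  NZCV=0010
5: · ADDVS
6: ✓ SUBGT  r4←0xb3
7: ✓ CMP  NZCV=1010
8: ✓ MOVHI  r4←0xaa
9: ✓ MOVLT  r2←0x49
10: · ADDEQ

FIX = (r1, 0x26)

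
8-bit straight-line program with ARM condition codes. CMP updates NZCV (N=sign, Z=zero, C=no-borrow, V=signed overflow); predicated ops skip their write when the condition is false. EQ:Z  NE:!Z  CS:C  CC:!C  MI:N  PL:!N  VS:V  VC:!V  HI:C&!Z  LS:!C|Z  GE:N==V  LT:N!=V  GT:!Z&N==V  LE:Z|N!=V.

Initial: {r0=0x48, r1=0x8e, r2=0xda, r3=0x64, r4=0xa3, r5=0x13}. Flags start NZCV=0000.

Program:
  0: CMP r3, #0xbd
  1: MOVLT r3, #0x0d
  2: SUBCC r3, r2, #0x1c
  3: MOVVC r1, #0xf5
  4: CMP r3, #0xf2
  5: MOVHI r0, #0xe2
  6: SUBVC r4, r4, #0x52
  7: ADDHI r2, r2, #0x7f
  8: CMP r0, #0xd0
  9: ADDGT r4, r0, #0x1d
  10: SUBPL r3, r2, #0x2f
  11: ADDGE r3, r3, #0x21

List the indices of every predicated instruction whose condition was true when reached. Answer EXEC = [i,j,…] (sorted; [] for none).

[0] flags=1001 → (cmp)
[1] flags=1001 LT?F → skip
[2] flags=1001 CC?T → r3=0xbe
[3] flags=1001 VC?F → skip
[4] flags=1000 → (cmp)
[5] flags=1000 HI?F → skip
[6] flags=1000 VC?T → r4=0x51
[7] flags=1000 HI?F → skip
[8] flags=0000 → (cmp)
[9] flags=0000 GT?T → r4=0x65
[10] flags=0000 PL?T → r3=0xab
[11] flags=0000 GE?T → r3=0xcc

EXEC = [2,6,9,10,11]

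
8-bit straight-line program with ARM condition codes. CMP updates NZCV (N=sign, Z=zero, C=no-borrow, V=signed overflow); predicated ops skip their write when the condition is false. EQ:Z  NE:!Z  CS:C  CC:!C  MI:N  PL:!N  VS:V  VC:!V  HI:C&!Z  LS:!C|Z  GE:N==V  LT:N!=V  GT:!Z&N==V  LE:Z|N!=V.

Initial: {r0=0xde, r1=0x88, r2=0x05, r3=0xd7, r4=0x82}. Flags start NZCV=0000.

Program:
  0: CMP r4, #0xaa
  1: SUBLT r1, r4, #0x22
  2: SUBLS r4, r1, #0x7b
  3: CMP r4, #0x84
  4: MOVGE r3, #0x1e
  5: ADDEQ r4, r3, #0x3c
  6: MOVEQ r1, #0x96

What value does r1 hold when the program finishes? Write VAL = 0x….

[0] flags=1000 → (cmp)
[1] flags=1000 LT?T → r1=0x60
[2] flags=1000 LS?T → r4=0xe5
[3] flags=0010 → (cmp)
[4] flags=0010 GE?T → r3=0x1e
[5] flags=0010 EQ?F → skip
[6] flags=0010 EQ?F → skip

VAL = 0x60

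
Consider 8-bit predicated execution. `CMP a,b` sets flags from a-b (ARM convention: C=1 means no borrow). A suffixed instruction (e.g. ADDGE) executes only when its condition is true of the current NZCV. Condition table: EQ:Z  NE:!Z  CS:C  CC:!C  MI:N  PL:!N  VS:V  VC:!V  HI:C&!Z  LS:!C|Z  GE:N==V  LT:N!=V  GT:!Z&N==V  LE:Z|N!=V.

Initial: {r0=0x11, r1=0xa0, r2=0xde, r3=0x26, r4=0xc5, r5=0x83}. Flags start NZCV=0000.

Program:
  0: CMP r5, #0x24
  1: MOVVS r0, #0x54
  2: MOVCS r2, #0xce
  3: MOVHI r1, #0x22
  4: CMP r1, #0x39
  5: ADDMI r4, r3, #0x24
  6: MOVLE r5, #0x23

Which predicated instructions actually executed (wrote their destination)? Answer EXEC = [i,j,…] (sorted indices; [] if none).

0: ✓ CMP  NZCV=0011
1: ✓ MOVVS  r0←0x54
2: ✓ MOVCS  r2←0xce
3: ✓ MOVHI  r1←0x22
4: ✓ CMP  NZCV=1000
5: ✓ ADDMI  r4←0x4a
6: ✓ MOVLE  r5←0x23

EXEC = [1,2,3,5,6]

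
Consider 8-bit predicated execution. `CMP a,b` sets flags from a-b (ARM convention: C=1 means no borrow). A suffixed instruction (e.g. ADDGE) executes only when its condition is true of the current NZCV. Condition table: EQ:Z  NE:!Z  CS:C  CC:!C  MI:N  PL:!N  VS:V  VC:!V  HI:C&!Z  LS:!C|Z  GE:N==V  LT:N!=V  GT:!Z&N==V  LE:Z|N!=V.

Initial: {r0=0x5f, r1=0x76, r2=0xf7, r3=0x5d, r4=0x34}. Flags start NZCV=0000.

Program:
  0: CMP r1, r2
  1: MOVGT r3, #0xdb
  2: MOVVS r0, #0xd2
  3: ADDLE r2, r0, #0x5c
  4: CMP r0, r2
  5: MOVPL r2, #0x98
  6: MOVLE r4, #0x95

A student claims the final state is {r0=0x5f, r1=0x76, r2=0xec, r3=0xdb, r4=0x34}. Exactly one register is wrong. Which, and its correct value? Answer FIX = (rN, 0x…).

[0] flags=0000 → (cmp)
[1] flags=0000 GT?T → r3=0xdb
[2] flags=0000 VS?F → skip
[3] flags=0000 LE?F → skip
[4] flags=0000 → (cmp)
[5] flags=0000 PL?T → r2=0x98
[6] flags=0000 LE?F → skip

FIX = (r2, 0x98)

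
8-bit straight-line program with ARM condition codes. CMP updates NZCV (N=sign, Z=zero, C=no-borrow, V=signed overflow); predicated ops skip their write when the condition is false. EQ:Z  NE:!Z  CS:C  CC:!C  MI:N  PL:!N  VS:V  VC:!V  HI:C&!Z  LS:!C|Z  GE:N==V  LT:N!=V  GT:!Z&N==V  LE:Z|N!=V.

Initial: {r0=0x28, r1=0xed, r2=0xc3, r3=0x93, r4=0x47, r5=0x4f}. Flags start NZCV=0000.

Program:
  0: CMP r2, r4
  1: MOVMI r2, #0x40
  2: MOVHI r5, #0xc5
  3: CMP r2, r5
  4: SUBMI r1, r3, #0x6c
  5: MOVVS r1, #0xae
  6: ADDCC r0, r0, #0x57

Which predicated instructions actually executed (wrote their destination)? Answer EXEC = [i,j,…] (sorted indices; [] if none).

[0] flags=0011 → (cmp)
[1] flags=0011 MI?F → skip
[2] flags=0011 HI?T → r5=0xc5
[3] flags=1000 → (cmp)
[4] flags=1000 MI?T → r1=0x27
[5] flags=1000 VS?F → skip
[6] flags=1000 CC?T → r0=0x7f

EXEC = [2,4,6]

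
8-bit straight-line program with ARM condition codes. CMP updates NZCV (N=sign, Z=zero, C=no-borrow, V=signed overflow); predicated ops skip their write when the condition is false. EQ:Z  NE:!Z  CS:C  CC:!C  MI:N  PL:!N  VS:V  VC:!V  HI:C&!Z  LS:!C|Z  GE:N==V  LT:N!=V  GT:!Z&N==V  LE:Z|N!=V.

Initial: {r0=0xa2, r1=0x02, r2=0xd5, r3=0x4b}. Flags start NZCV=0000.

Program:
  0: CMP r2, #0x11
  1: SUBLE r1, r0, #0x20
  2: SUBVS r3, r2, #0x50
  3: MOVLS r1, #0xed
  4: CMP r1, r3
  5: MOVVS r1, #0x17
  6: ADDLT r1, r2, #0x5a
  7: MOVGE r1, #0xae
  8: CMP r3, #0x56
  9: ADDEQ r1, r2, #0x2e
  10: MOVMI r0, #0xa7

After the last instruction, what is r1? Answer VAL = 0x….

VAL = 0x2f

[0] flags=1010 → (cmp)
[1] flags=1010 LE?T → r1=0x82
[2] flags=1010 VS?F → skip
[3] flags=1010 LS?F → skip
[4] flags=0011 → (cmp)
[5] flags=0011 VS?T → r1=0x17
[6] flags=0011 LT?T → r1=0x2f
[7] flags=0011 GE?F → skip
[8] flags=1000 → (cmp)
[9] flags=1000 EQ?F → skip
[10] flags=1000 MI?T → r0=0xa7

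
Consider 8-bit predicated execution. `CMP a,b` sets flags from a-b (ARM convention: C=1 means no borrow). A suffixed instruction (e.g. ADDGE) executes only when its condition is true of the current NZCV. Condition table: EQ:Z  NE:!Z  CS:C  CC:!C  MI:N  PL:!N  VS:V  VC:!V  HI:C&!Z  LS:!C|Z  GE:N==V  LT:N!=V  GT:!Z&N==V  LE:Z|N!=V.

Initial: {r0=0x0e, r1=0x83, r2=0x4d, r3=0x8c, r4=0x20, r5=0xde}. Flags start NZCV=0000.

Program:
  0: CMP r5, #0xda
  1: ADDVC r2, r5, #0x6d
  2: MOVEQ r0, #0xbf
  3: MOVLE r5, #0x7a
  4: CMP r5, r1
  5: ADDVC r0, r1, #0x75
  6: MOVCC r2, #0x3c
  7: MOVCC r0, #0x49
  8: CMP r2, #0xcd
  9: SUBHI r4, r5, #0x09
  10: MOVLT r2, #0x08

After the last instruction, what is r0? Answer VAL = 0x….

0: ✓ CMP  NZCV=0010
1: ✓ ADDVC  r2←0x4b
2: · MOVEQ
3: · MOVLE
4: ✓ CMP  NZCV=0010
5: ✓ ADDVC  r0←0xf8
6: · MOVCC
7: · MOVCC
8: ✓ CMP  NZCV=0000
9: · SUBHI
10: · MOVLT

VAL = 0xf8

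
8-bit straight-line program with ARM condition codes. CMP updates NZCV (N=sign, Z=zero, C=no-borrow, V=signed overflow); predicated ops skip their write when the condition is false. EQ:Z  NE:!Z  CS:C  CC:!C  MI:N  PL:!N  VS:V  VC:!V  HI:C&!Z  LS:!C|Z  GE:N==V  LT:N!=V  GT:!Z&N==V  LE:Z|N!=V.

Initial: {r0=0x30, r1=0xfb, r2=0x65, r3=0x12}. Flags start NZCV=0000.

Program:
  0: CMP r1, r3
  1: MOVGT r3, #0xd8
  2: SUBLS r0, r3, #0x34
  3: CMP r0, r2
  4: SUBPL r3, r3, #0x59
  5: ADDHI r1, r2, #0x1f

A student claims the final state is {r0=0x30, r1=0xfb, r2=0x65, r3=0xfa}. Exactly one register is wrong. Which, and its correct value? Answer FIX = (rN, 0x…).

FIX = (r3, 0x12)

0: ✓ CMP  NZCV=1010
1: · MOVGT
2: · SUBLS
3: ✓ CMP  NZCV=1000
4: · SUBPL
5: · ADDHI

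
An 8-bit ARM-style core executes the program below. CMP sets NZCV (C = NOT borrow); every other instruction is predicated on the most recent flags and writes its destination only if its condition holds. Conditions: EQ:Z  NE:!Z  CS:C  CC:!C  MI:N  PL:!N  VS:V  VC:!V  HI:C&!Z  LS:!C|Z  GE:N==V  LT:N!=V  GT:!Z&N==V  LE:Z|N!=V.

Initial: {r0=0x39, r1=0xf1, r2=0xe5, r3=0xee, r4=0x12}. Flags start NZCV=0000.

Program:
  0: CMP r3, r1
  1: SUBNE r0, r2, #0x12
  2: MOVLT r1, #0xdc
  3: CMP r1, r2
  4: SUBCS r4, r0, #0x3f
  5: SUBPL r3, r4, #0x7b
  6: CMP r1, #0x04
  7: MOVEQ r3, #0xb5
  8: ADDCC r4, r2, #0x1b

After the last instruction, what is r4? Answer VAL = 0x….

VAL = 0x12

0: ✓ CMP  NZCV=1000
1: ✓ SUBNE  r0←0xd3
2: ✓ MOVLT  r1←0xdc
3: ✓ CMP  NZCV=1000
4: · SUBCS
5: · SUBPL
6: ✓ CMP  NZCV=1010
7: · MOVEQ
8: · ADDCC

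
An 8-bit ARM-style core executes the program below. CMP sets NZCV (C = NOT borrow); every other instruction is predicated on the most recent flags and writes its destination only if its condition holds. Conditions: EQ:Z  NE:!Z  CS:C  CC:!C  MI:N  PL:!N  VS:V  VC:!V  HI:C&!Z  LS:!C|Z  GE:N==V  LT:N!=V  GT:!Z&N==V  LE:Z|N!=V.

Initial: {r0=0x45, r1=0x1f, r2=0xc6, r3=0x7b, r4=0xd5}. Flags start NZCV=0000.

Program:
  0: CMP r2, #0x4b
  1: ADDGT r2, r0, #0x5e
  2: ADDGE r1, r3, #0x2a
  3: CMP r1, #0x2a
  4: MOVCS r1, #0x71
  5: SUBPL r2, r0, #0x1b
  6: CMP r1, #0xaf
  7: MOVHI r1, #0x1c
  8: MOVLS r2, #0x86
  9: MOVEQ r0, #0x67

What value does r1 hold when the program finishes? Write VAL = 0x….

VAL = 0x1f

[0] flags=0011 → (cmp)
[1] flags=0011 GT?F → skip
[2] flags=0011 GE?F → skip
[3] flags=1000 → (cmp)
[4] flags=1000 CS?F → skip
[5] flags=1000 PL?F → skip
[6] flags=0000 → (cmp)
[7] flags=0000 HI?F → skip
[8] flags=0000 LS?T → r2=0x86
[9] flags=0000 EQ?F → skip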